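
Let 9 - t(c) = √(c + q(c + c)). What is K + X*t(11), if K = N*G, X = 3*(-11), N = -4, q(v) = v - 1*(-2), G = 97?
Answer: -685 + 33*√35 ≈ -489.77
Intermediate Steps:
q(v) = 2 + v (q(v) = v + 2 = 2 + v)
X = -33
K = -388 (K = -4*97 = -388)
t(c) = 9 - √(2 + 3*c) (t(c) = 9 - √(c + (2 + (c + c))) = 9 - √(c + (2 + 2*c)) = 9 - √(2 + 3*c))
K + X*t(11) = -388 - 33*(9 - √(2 + 3*11)) = -388 - 33*(9 - √(2 + 33)) = -388 - 33*(9 - √35) = -388 + (-297 + 33*√35) = -685 + 33*√35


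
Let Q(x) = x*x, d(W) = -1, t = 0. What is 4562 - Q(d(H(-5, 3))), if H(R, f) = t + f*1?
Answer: 4561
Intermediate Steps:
H(R, f) = f (H(R, f) = 0 + f*1 = 0 + f = f)
Q(x) = x**2
4562 - Q(d(H(-5, 3))) = 4562 - 1*(-1)**2 = 4562 - 1*1 = 4562 - 1 = 4561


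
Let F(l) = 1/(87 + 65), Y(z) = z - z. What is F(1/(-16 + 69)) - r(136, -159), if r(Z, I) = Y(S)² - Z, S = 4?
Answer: 20673/152 ≈ 136.01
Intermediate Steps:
Y(z) = 0
r(Z, I) = -Z (r(Z, I) = 0² - Z = 0 - Z = -Z)
F(l) = 1/152
F(1/(-16 + 69)) - r(136, -159) = 1/152 - (-1)*136 = 1/152 - 1*(-136) = 1/152 + 136 = 20673/152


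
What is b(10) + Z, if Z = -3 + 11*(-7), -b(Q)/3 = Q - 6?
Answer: -92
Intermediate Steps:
b(Q) = 18 - 3*Q (b(Q) = -3*(Q - 6) = -3*(-6 + Q) = 18 - 3*Q)
Z = -80 (Z = -3 - 77 = -80)
b(10) + Z = (18 - 3*10) - 80 = (18 - 30) - 80 = -12 - 80 = -92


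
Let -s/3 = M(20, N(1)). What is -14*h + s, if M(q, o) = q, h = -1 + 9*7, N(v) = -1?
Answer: -928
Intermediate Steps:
h = 62 (h = -1 + 63 = 62)
s = -60 (s = -3*20 = -60)
-14*h + s = -14*62 - 60 = -868 - 60 = -928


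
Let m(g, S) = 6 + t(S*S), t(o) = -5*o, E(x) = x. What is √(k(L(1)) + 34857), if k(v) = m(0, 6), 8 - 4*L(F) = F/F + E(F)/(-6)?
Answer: √34683 ≈ 186.23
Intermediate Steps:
L(F) = 7/4 + F/24 (L(F) = 2 - (F/F + F/(-6))/4 = 2 - (1 + F*(-⅙))/4 = 2 - (1 - F/6)/4 = 2 + (-¼ + F/24) = 7/4 + F/24)
m(g, S) = 6 - 5*S² (m(g, S) = 6 - 5*S*S = 6 - 5*S²)
k(v) = -174 (k(v) = 6 - 5*6² = 6 - 5*36 = 6 - 180 = -174)
√(k(L(1)) + 34857) = √(-174 + 34857) = √34683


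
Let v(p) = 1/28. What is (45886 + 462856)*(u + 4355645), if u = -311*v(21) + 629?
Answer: 31026994552931/14 ≈ 2.2162e+12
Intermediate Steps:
v(p) = 1/28
u = 17301/28 (u = -311*1/28 + 629 = -311/28 + 629 = 17301/28 ≈ 617.89)
(45886 + 462856)*(u + 4355645) = (45886 + 462856)*(17301/28 + 4355645) = 508742*(121975361/28) = 31026994552931/14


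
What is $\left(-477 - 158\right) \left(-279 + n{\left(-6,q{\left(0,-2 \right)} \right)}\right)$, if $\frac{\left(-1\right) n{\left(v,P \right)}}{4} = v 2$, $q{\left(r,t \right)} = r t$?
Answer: $146685$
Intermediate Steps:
$n{\left(v,P \right)} = - 8 v$ ($n{\left(v,P \right)} = - 4 v 2 = - 4 \cdot 2 v = - 8 v$)
$\left(-477 - 158\right) \left(-279 + n{\left(-6,q{\left(0,-2 \right)} \right)}\right) = \left(-477 - 158\right) \left(-279 - -48\right) = - 635 \left(-279 + 48\right) = \left(-635\right) \left(-231\right) = 146685$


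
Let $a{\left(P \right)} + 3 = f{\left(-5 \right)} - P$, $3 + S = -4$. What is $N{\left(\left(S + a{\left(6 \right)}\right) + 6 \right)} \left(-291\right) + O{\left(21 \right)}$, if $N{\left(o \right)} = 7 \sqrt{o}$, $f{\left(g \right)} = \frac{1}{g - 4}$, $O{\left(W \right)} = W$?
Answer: $21 - 679 i \sqrt{91} \approx 21.0 - 6477.3 i$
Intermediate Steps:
$S = -7$ ($S = -3 - 4 = -7$)
$f{\left(g \right)} = \frac{1}{-4 + g}$
$a{\left(P \right)} = - \frac{28}{9} - P$ ($a{\left(P \right)} = -3 - \left(P - \frac{1}{-4 - 5}\right) = -3 - \left(\frac{1}{9} + P\right) = - \frac{28}{9} - P$)
$N{\left(\left(S + a{\left(6 \right)}\right) + 6 \right)} \left(-291\right) + O{\left(21 \right)} = 7 \sqrt{\left(-7 - \frac{82}{9}\right) + 6} \left(-291\right) + 21 = 7 \sqrt{- \frac{145}{9} + 6} \left(-291\right) + 21 = 7 \sqrt{- \frac{91}{9}} \left(-291\right) + 21 = 7 \frac{i \sqrt{91}}{3} \left(-291\right) + 21 = \frac{7 i \sqrt{91}}{3} \left(-291\right) + 21 = - 679 i \sqrt{91} + 21 = 21 - 679 i \sqrt{91}$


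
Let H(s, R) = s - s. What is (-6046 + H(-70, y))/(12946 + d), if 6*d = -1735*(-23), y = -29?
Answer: -36276/117581 ≈ -0.30852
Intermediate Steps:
H(s, R) = 0
d = 39905/6 (d = (-1735*(-23))/6 = (⅙)*39905 = 39905/6 ≈ 6650.8)
(-6046 + H(-70, y))/(12946 + d) = (-6046 + 0)/(12946 + 39905/6) = -6046/117581/6 = -6046*6/117581 = -36276/117581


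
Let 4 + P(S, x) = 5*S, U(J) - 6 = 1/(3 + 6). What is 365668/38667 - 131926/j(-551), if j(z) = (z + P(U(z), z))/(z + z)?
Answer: -12647950872599/45627060 ≈ -2.7720e+5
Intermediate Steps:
U(J) = 55/9 (U(J) = 6 + 1/(3 + 6) = 6 + 1/9 = 6 + ⅑ = 55/9)
P(S, x) = -4 + 5*S
j(z) = (239/9 + z)/(2*z) (j(z) = (z + (-4 + 5*(55/9)))/(z + z) = (z + (-4 + 275/9))/((2*z)) = (z + 239/9)*(1/(2*z)) = (239/9 + z)*(1/(2*z)) = (239/9 + z)/(2*z))
365668/38667 - 131926/j(-551) = 365668/38667 - 131926*(-9918/(239 + 9*(-551))) = 365668*(1/38667) - 131926*(-9918/(239 - 4959)) = 365668/38667 - 131926/((1/18)*(-1/551)*(-4720)) = 365668/38667 - 131926/2360/4959 = 365668/38667 - 131926*4959/2360 = 365668/38667 - 327110517/1180 = -12647950872599/45627060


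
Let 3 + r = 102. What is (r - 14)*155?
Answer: 13175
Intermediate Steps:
r = 99 (r = -3 + 102 = 99)
(r - 14)*155 = (99 - 14)*155 = 85*155 = 13175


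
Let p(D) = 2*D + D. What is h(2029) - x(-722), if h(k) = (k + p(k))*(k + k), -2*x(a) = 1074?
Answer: 32935265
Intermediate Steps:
p(D) = 3*D
x(a) = -537 (x(a) = -½*1074 = -537)
h(k) = 8*k² (h(k) = (k + 3*k)*(k + k) = (4*k)*(2*k) = 8*k²)
h(2029) - x(-722) = 8*2029² - 1*(-537) = 8*4116841 + 537 = 32934728 + 537 = 32935265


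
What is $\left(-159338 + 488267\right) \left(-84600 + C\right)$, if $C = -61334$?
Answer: $-48001924686$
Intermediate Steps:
$\left(-159338 + 488267\right) \left(-84600 + C\right) = \left(-159338 + 488267\right) \left(-84600 - 61334\right) = 328929 \left(-145934\right) = -48001924686$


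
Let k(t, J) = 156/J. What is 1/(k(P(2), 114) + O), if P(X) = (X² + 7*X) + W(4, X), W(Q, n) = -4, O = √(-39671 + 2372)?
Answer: 494/13465615 - 361*I*√37299/13465615 ≈ 3.6686e-5 - 0.0051776*I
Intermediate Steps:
O = I*√37299 (O = √(-37299) = I*√37299 ≈ 193.13*I)
P(X) = -4 + X² + 7*X (P(X) = (X² + 7*X) - 4 = -4 + X² + 7*X)
1/(k(P(2), 114) + O) = 1/(156/114 + I*√37299) = 1/(156*(1/114) + I*√37299) = 1/(26/19 + I*√37299)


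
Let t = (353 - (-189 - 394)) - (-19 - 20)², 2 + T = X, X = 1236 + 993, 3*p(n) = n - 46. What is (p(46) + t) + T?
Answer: 1642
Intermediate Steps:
p(n) = -46/3 + n/3 (p(n) = (n - 46)/3 = (-46 + n)/3 = -46/3 + n/3)
X = 2229
T = 2227 (T = -2 + 2229 = 2227)
t = -585 (t = (353 - 1*(-583)) - 1*(-39)² = (353 + 583) - 1*1521 = 936 - 1521 = -585)
(p(46) + t) + T = ((-46/3 + (⅓)*46) - 585) + 2227 = ((-46/3 + 46/3) - 585) + 2227 = (0 - 585) + 2227 = -585 + 2227 = 1642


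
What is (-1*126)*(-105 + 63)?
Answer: 5292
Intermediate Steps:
(-1*126)*(-105 + 63) = -126*(-42) = 5292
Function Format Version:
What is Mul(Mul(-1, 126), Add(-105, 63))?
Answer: 5292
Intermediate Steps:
Mul(Mul(-1, 126), Add(-105, 63)) = Mul(-126, -42) = 5292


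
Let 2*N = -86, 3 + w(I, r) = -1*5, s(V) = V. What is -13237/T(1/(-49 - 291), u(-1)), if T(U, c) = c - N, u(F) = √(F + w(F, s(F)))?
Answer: -569191/1858 + 39711*I/1858 ≈ -306.35 + 21.373*I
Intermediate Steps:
w(I, r) = -8 (w(I, r) = -3 - 1*5 = -3 - 5 = -8)
N = -43 (N = (½)*(-86) = -43)
u(F) = √(-8 + F) (u(F) = √(F - 8) = √(-8 + F))
T(U, c) = 43 + c (T(U, c) = c - 1*(-43) = c + 43 = 43 + c)
-13237/T(1/(-49 - 291), u(-1)) = -13237/(43 + √(-8 - 1)) = -13237/(43 + √(-9)) = -13237*(43 - 3*I)/1858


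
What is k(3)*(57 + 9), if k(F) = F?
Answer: 198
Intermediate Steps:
k(3)*(57 + 9) = 3*(57 + 9) = 3*66 = 198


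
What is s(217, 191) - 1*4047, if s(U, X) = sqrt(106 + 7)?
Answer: -4047 + sqrt(113) ≈ -4036.4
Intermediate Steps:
s(U, X) = sqrt(113)
s(217, 191) - 1*4047 = sqrt(113) - 1*4047 = sqrt(113) - 4047 = -4047 + sqrt(113)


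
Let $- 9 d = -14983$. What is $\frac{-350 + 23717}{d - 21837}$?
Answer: $- \frac{210303}{181550} \approx -1.1584$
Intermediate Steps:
$d = \frac{14983}{9}$ ($d = \left(- \frac{1}{9}\right) \left(-14983\right) = \frac{14983}{9} \approx 1664.8$)
$\frac{-350 + 23717}{d - 21837} = \frac{-350 + 23717}{\frac{14983}{9} - 21837} = \frac{23367}{- \frac{181550}{9}} = 23367 \left(- \frac{9}{181550}\right) = - \frac{210303}{181550}$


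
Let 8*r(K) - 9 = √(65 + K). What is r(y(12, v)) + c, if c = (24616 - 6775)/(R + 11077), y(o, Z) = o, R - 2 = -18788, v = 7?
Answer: -73347/61672 + √77/8 ≈ -0.092437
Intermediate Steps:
R = -18786 (R = 2 - 18788 = -18786)
c = -17841/7709 (c = (24616 - 6775)/(-18786 + 11077) = 17841/(-7709) = 17841*(-1/7709) = -17841/7709 ≈ -2.3143)
r(K) = 9/8 + √(65 + K)/8
r(y(12, v)) + c = (9/8 + √(65 + 12)/8) - 17841/7709 = (9/8 + √77/8) - 17841/7709 = -73347/61672 + √77/8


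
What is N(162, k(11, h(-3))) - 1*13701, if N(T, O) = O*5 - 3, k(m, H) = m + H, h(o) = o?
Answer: -13664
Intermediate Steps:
k(m, H) = H + m
N(T, O) = -3 + 5*O (N(T, O) = 5*O - 3 = -3 + 5*O)
N(162, k(11, h(-3))) - 1*13701 = (-3 + 5*(-3 + 11)) - 1*13701 = (-3 + 5*8) - 13701 = (-3 + 40) - 13701 = 37 - 13701 = -13664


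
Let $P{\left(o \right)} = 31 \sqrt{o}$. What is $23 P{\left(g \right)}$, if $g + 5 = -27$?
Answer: $2852 i \sqrt{2} \approx 4033.3 i$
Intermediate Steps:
$g = -32$ ($g = -5 - 27 = -32$)
$23 P{\left(g \right)} = 23 \cdot 31 \sqrt{-32} = 23 \cdot 31 \cdot 4 i \sqrt{2} = 23 \cdot 124 i \sqrt{2} = 2852 i \sqrt{2}$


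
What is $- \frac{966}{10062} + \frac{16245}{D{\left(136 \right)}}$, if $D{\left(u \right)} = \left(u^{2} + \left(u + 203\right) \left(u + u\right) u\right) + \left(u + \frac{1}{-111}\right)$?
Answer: $- \frac{221416501144}{2337805279563} \approx -0.094711$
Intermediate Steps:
$D{\left(u \right)} = - \frac{1}{111} + u + u^{2} + 2 u^{2} \left(203 + u\right)$ ($D{\left(u \right)} = \left(u^{2} + \left(203 + u\right) 2 u u\right) + \left(u - \frac{1}{111}\right) = \left(u^{2} + 2 u \left(203 + u\right) u\right) + \left(- \frac{1}{111} + u\right) = \left(u^{2} + 2 u^{2} \left(203 + u\right)\right) + \left(- \frac{1}{111} + u\right) = - \frac{1}{111} + u + u^{2} + 2 u^{2} \left(203 + u\right)$)
$- \frac{966}{10062} + \frac{16245}{D{\left(136 \right)}} = - \frac{966}{10062} + \frac{16245}{- \frac{1}{111} + 136 + 2 \cdot 136^{3} + 407 \cdot 136^{2}} = \left(-966\right) \frac{1}{10062} + \frac{16245}{- \frac{1}{111} + 136 + 2 \cdot 2515456 + 407 \cdot 18496} = - \frac{161}{1677} + \frac{16245}{- \frac{1}{111} + 136 + 5030912 + 7527872} = - \frac{161}{1677} + \frac{16245}{\frac{1394040119}{111}} = - \frac{161}{1677} + 16245 \cdot \frac{111}{1394040119} = - \frac{161}{1677} + \frac{1803195}{1394040119} = - \frac{221416501144}{2337805279563}$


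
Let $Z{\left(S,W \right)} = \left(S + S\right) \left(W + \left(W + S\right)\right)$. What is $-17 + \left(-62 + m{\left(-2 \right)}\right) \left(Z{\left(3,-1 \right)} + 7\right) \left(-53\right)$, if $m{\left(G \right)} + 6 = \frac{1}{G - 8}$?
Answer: $\frac{469039}{10} \approx 46904.0$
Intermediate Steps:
$Z{\left(S,W \right)} = 2 S \left(S + 2 W\right)$ ($Z{\left(S,W \right)} = 2 S \left(W + \left(S + W\right)\right) = 2 S \left(S + 2 W\right)$)
$m{\left(G \right)} = -6 + \frac{1}{-8 + G}$ ($m{\left(G \right)} = -6 + \frac{1}{G - 8} = -6 + \frac{1}{-8 + G}$)
$-17 + \left(-62 + m{\left(-2 \right)}\right) \left(Z{\left(3,-1 \right)} + 7\right) \left(-53\right) = -17 + \left(-62 + \frac{49 - -12}{-8 - 2}\right) \left(2 \cdot 3 \left(3 + 2 \left(-1\right)\right) + 7\right) \left(-53\right) = -17 + \left(-62 + \frac{49 + 12}{-10}\right) \left(2 \cdot 3 \left(3 - 2\right) + 7\right) \left(-53\right) = -17 + \left(-62 - \frac{61}{10}\right) \left(2 \cdot 3 \cdot 1 + 7\right) \left(-53\right) = -17 + \left(-62 - \frac{61}{10}\right) \left(6 + 7\right) \left(-53\right) = -17 + \left(- \frac{681}{10}\right) 13 \left(-53\right) = -17 - - \frac{469209}{10} = -17 + \frac{469209}{10} = \frac{469039}{10}$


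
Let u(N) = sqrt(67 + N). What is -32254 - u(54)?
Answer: -32265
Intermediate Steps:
-32254 - u(54) = -32254 - sqrt(67 + 54) = -32254 - sqrt(121) = -32254 - 1*11 = -32254 - 11 = -32265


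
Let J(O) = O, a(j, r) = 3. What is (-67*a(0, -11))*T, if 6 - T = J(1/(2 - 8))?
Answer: -2479/2 ≈ -1239.5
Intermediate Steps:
T = 37/6 (T = 6 - 1/(2 - 8) = 6 - 1/(-6) = 6 - 1*(-⅙) = 6 + ⅙ = 37/6 ≈ 6.1667)
(-67*a(0, -11))*T = -67*3*(37/6) = -201*37/6 = -2479/2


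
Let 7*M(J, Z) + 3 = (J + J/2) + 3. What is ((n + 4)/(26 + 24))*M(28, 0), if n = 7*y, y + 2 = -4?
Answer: -114/25 ≈ -4.5600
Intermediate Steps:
y = -6 (y = -2 - 4 = -6)
n = -42 (n = 7*(-6) = -42)
M(J, Z) = 3*J/14 (M(J, Z) = -3/7 + ((J + J/2) + 3)/7 = -3/7 + (3*J/2 + 3)/7 = -3/7 + (3 + 3*J/2)/7 = -3/7 + (3/7 + 3*J/14) = 3*J/14)
((n + 4)/(26 + 24))*M(28, 0) = ((-42 + 4)/(26 + 24))*((3/14)*28) = -38/50*6 = -38*1/50*6 = -19/25*6 = -114/25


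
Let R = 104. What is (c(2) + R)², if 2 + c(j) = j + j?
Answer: 11236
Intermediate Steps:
c(j) = -2 + 2*j (c(j) = -2 + (j + j) = -2 + 2*j)
(c(2) + R)² = ((-2 + 2*2) + 104)² = ((-2 + 4) + 104)² = (2 + 104)² = 106² = 11236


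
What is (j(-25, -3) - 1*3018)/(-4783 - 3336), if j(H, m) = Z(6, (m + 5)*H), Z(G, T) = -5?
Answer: 3023/8119 ≈ 0.37234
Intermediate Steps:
j(H, m) = -5
(j(-25, -3) - 1*3018)/(-4783 - 3336) = (-5 - 1*3018)/(-4783 - 3336) = (-5 - 3018)/(-8119) = -3023*(-1/8119) = 3023/8119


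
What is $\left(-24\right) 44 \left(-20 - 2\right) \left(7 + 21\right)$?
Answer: $650496$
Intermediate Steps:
$\left(-24\right) 44 \left(-20 - 2\right) \left(7 + 21\right) = - 1056 \left(\left(-22\right) 28\right) = \left(-1056\right) \left(-616\right) = 650496$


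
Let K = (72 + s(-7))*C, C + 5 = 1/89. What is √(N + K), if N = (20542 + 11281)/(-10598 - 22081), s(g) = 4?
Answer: I*√357269215464257/969477 ≈ 19.497*I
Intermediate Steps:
C = -444/89 (C = -5 + 1/89 = -444/89 ≈ -4.9888)
K = -33744/89 (K = (72 + 4)*(-444/89) = 76*(-444/89) = -33744/89 ≈ -379.15)
N = -31823/32679 (N = 31823/(-32679) = 31823*(-1/32679) = -31823/32679 ≈ -0.97381)
√(N + K) = √(-31823/32679 - 33744/89) = √(-1105552423/2908431) = I*√357269215464257/969477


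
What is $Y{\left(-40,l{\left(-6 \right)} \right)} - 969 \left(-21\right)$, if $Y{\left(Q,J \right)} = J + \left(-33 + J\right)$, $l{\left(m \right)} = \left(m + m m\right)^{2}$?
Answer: $22116$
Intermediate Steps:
$l{\left(m \right)} = \left(m + m^{2}\right)^{2}$
$Y{\left(Q,J \right)} = -33 + 2 J$
$Y{\left(-40,l{\left(-6 \right)} \right)} - 969 \left(-21\right) = \left(-33 + 2 \left(-6\right)^{2} \left(1 - 6\right)^{2}\right) - 969 \left(-21\right) = \left(-33 + 2 \cdot 36 \left(-5\right)^{2}\right) - -20349 = \left(-33 + 2 \cdot 36 \cdot 25\right) + 20349 = \left(-33 + 2 \cdot 900\right) + 20349 = \left(-33 + 1800\right) + 20349 = 1767 + 20349 = 22116$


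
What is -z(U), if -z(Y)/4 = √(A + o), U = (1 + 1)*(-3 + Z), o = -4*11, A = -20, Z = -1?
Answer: 32*I ≈ 32.0*I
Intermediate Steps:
o = -44
U = -8 (U = (1 + 1)*(-3 - 1) = 2*(-4) = -8)
z(Y) = -32*I (z(Y) = -4*√(-20 - 44) = -32*I)
-z(U) = -(-32)*I = 32*I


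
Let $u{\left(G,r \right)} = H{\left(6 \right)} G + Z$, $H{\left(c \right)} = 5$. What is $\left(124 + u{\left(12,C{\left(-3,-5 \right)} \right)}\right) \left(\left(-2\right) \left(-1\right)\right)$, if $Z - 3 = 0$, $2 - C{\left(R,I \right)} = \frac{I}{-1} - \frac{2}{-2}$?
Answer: $374$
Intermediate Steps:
$C{\left(R,I \right)} = 1 + I$ ($C{\left(R,I \right)} = 2 - \left(\frac{I}{-1} - \frac{2}{-2}\right) = 2 - \left(I \left(-1\right) - -1\right) = 2 - \left(- I + 1\right) = 2 - \left(1 - I\right) = 2 + \left(-1 + I\right) = 1 + I$)
$Z = 3$ ($Z = 3 + 0 = 3$)
$u{\left(G,r \right)} = 3 + 5 G$ ($u{\left(G,r \right)} = 5 G + 3 = 3 + 5 G$)
$\left(124 + u{\left(12,C{\left(-3,-5 \right)} \right)}\right) \left(\left(-2\right) \left(-1\right)\right) = \left(124 + \left(3 + 5 \cdot 12\right)\right) \left(\left(-2\right) \left(-1\right)\right) = \left(124 + \left(3 + 60\right)\right) 2 = \left(124 + 63\right) 2 = 187 \cdot 2 = 374$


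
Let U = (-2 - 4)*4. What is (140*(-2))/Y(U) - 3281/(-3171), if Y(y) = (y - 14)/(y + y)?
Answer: -21246781/60249 ≈ -352.65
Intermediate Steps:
U = -24 (U = -6*4 = -24)
Y(y) = (-14 + y)/(2*y) (Y(y) = (-14 + y)/((2*y)) = (-14 + y)*(1/(2*y)) = (-14 + y)/(2*y))
(140*(-2))/Y(U) - 3281/(-3171) = (140*(-2))/(((½)*(-14 - 24)/(-24))) - 3281/(-3171) = -280/((½)*(-1/24)*(-38)) - 3281*(-1/3171) = -280/19/24 + 3281/3171 = -280*24/19 + 3281/3171 = -6720/19 + 3281/3171 = -21246781/60249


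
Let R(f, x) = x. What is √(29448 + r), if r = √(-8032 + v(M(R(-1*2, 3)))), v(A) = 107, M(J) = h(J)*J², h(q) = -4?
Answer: √(29448 + 5*I*√317) ≈ 171.6 + 0.2594*I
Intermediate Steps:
M(J) = -4*J²
r = 5*I*√317 (r = √(-8032 + 107) = √(-7925) = 5*I*√317 ≈ 89.022*I)
√(29448 + r) = √(29448 + 5*I*√317)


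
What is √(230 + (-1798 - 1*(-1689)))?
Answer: 11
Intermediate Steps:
√(230 + (-1798 - 1*(-1689))) = √(230 + (-1798 + 1689)) = √(230 - 109) = √121 = 11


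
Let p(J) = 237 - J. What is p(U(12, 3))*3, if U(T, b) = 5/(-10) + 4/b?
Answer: 1417/2 ≈ 708.50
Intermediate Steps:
U(T, b) = -½ + 4/b (U(T, b) = 5*(-⅒) + 4/b = -½ + 4/b)
p(U(12, 3))*3 = (237 - (8 - 1*3)/(2*3))*3 = (237 - (8 - 3)/(2*3))*3 = (237 - 5/(2*3))*3 = (237 - 1*⅚)*3 = (237 - ⅚)*3 = (1417/6)*3 = 1417/2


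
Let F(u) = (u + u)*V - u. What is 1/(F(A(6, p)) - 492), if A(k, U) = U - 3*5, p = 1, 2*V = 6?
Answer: -1/562 ≈ -0.0017794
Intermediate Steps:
V = 3 (V = (½)*6 = 3)
A(k, U) = -15 + U (A(k, U) = U - 15 = -15 + U)
F(u) = 5*u (F(u) = (u + u)*3 - u = (2*u)*3 - u = 6*u - u = 5*u)
1/(F(A(6, p)) - 492) = 1/(5*(-15 + 1) - 492) = 1/(5*(-14) - 492) = 1/(-70 - 492) = 1/(-562) = -1/562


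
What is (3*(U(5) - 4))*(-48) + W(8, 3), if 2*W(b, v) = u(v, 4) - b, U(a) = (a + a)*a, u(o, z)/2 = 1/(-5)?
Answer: -33141/5 ≈ -6628.2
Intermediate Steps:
u(o, z) = -⅖ (u(o, z) = 2*(1/(-5)) = 2*(1*(-⅕)) = 2*(-⅕) = -⅖)
U(a) = 2*a² (U(a) = (2*a)*a = 2*a²)
W(b, v) = -⅕ - b/2 (W(b, v) = (-⅖ - b)/2 = -⅕ - b/2)
(3*(U(5) - 4))*(-48) + W(8, 3) = (3*(2*5² - 4))*(-48) + (-⅕ - ½*8) = (3*(2*25 - 4))*(-48) + (-⅕ - 4) = (3*(50 - 4))*(-48) - 21/5 = (3*46)*(-48) - 21/5 = 138*(-48) - 21/5 = -6624 - 21/5 = -33141/5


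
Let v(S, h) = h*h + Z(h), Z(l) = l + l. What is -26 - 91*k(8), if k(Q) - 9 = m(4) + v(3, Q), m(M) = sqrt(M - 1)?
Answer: -8125 - 91*sqrt(3) ≈ -8282.6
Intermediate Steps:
Z(l) = 2*l
m(M) = sqrt(-1 + M)
v(S, h) = h**2 + 2*h (v(S, h) = h*h + 2*h = h**2 + 2*h)
k(Q) = 9 + sqrt(3) + Q*(2 + Q) (k(Q) = 9 + (sqrt(-1 + 4) + Q*(2 + Q)) = 9 + (sqrt(3) + Q*(2 + Q)) = 9 + sqrt(3) + Q*(2 + Q))
-26 - 91*k(8) = -26 - 91*(9 + sqrt(3) + 8**2 + 2*8) = -26 - 91*(9 + sqrt(3) + 64 + 16) = -26 - 91*(89 + sqrt(3)) = -26 + (-8099 - 91*sqrt(3)) = -8125 - 91*sqrt(3)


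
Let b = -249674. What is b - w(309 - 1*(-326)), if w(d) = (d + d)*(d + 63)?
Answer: -1136134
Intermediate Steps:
w(d) = 2*d*(63 + d) (w(d) = (2*d)*(63 + d) = 2*d*(63 + d))
b - w(309 - 1*(-326)) = -249674 - 2*(309 - 1*(-326))*(63 + (309 - 1*(-326))) = -249674 - 2*(309 + 326)*(63 + (309 + 326)) = -249674 - 2*635*(63 + 635) = -249674 - 2*635*698 = -249674 - 1*886460 = -249674 - 886460 = -1136134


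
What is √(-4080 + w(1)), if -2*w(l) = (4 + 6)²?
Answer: I*√4130 ≈ 64.265*I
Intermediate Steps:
w(l) = -50 (w(l) = -(4 + 6)²/2 = -½*10² = -½*100 = -50)
√(-4080 + w(1)) = √(-4080 - 50) = √(-4130) = I*√4130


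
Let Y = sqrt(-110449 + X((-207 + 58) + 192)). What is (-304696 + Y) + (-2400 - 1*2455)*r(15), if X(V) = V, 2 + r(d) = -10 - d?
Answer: -173611 + I*sqrt(110406) ≈ -1.7361e+5 + 332.27*I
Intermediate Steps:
r(d) = -12 - d (r(d) = -2 + (-10 - d) = -12 - d)
Y = I*sqrt(110406) (Y = sqrt(-110449 + ((-207 + 58) + 192)) = sqrt(-110449 + (-149 + 192)) = sqrt(-110449 + 43) = sqrt(-110406) = I*sqrt(110406) ≈ 332.27*I)
(-304696 + Y) + (-2400 - 1*2455)*r(15) = (-304696 + I*sqrt(110406)) + (-2400 - 1*2455)*(-12 - 1*15) = (-304696 + I*sqrt(110406)) + (-2400 - 2455)*(-12 - 15) = (-304696 + I*sqrt(110406)) - 4855*(-27) = (-304696 + I*sqrt(110406)) + 131085 = -173611 + I*sqrt(110406)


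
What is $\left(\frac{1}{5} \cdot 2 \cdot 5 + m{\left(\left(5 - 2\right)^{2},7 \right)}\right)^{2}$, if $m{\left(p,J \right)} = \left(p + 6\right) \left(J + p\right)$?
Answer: $58564$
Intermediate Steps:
$m{\left(p,J \right)} = \left(6 + p\right) \left(J + p\right)$
$\left(\frac{1}{5} \cdot 2 \cdot 5 + m{\left(\left(5 - 2\right)^{2},7 \right)}\right)^{2} = \left(\frac{1}{5} \cdot 2 \cdot 5 + \left(\left(\left(5 - 2\right)^{2}\right)^{2} + 6 \cdot 7 + 6 \left(5 - 2\right)^{2} + 7 \left(5 - 2\right)^{2}\right)\right)^{2} = \left(\frac{1}{5} \cdot 2 \cdot 5 + \left(\left(3^{2}\right)^{2} + 42 + 6 \cdot 3^{2} + 7 \cdot 3^{2}\right)\right)^{2} = \left(\frac{2}{5} \cdot 5 + \left(9^{2} + 42 + 6 \cdot 9 + 7 \cdot 9\right)\right)^{2} = \left(2 + \left(81 + 42 + 54 + 63\right)\right)^{2} = \left(2 + 240\right)^{2} = 242^{2} = 58564$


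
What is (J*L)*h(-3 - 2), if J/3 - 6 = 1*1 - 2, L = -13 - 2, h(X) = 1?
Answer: -225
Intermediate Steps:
L = -15
J = 15 (J = 18 + 3*(1*1 - 2) = 18 + 3*(1 - 2) = 18 + 3*(-1) = 18 - 3 = 15)
(J*L)*h(-3 - 2) = (15*(-15))*1 = -225*1 = -225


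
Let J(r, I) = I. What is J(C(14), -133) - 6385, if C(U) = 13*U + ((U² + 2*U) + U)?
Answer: -6518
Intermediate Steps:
C(U) = U² + 16*U (C(U) = 13*U + (U² + 3*U) = U² + 16*U)
J(C(14), -133) - 6385 = -133 - 6385 = -6518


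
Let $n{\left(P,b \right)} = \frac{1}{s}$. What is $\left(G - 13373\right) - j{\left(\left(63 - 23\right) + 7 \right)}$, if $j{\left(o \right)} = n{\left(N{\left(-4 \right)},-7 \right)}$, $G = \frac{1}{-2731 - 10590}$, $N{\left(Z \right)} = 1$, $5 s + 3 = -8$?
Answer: $- \frac{178135679}{13321} \approx -13373.0$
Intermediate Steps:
$s = - \frac{11}{5}$ ($s = - \frac{3}{5} + \frac{1}{5} \left(-8\right) = - \frac{3}{5} - \frac{8}{5} = - \frac{11}{5} \approx -2.2$)
$G = - \frac{1}{13321}$ ($G = \frac{1}{-2731 - 10590} = \frac{1}{-13321} = - \frac{1}{13321} \approx -7.5069 \cdot 10^{-5}$)
$n{\left(P,b \right)} = - \frac{5}{11}$ ($n{\left(P,b \right)} = \frac{1}{- \frac{11}{5}} = - \frac{5}{11}$)
$j{\left(o \right)} = - \frac{5}{11}$
$\left(G - 13373\right) - j{\left(\left(63 - 23\right) + 7 \right)} = \left(- \frac{1}{13321} - 13373\right) - - \frac{5}{11} = - \frac{178141734}{13321} + \frac{5}{11} = - \frac{178135679}{13321}$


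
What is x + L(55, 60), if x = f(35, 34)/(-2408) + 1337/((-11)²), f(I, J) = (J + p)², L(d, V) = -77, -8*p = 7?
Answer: -1238310985/18647552 ≈ -66.406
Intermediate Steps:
p = -7/8 (p = -⅛*7 = -7/8 ≈ -0.87500)
f(I, J) = (-7/8 + J)² (f(I, J) = (J - 7/8)² = (-7/8 + J)²)
x = 197550519/18647552 (x = ((-7 + 8*34)²/64)/(-2408) + 1337/((-11)²) = ((-7 + 272)²/64)*(-1/2408) + 1337/121 = ((1/64)*265²)*(-1/2408) + 1337*(1/121) = ((1/64)*70225)*(-1/2408) + 1337/121 = (70225/64)*(-1/2408) + 1337/121 = -70225/154112 + 1337/121 = 197550519/18647552 ≈ 10.594)
x + L(55, 60) = 197550519/18647552 - 77 = -1238310985/18647552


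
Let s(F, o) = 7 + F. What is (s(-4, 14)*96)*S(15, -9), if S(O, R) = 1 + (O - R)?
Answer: 7200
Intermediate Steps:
S(O, R) = 1 + O - R
(s(-4, 14)*96)*S(15, -9) = ((7 - 4)*96)*(1 + 15 - 1*(-9)) = (3*96)*(1 + 15 + 9) = 288*25 = 7200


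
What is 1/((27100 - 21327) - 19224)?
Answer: -1/13451 ≈ -7.4344e-5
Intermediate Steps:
1/((27100 - 21327) - 19224) = 1/(5773 - 19224) = 1/(-13451) = -1/13451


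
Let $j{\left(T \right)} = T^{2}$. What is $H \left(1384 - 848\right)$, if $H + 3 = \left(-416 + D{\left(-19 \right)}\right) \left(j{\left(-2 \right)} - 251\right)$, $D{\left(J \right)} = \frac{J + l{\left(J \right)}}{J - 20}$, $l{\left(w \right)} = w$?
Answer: $\frac{164833400}{3} \approx 5.4944 \cdot 10^{7}$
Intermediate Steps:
$D{\left(J \right)} = \frac{2 J}{-20 + J}$ ($D{\left(J \right)} = \frac{J + J}{J - 20} = \frac{2 J}{-20 + J}$)
$H = \frac{307525}{3}$ ($H = -3 + \left(-416 + 2 \left(-19\right) \frac{1}{-20 - 19}\right) \left(\left(-2\right)^{2} - 251\right) = -3 + \left(-416 + 2 \left(-19\right) \frac{1}{-39}\right) \left(4 - 251\right) = -3 + \left(-416 + 2 \left(-19\right) \left(- \frac{1}{39}\right)\right) \left(-247\right) = -3 + \left(-416 + \frac{38}{39}\right) \left(-247\right) = -3 - - \frac{307534}{3} = -3 + \frac{307534}{3} = \frac{307525}{3} \approx 1.0251 \cdot 10^{5}$)
$H \left(1384 - 848\right) = \frac{307525 \left(1384 - 848\right)}{3} = \frac{307525}{3} \cdot 536 = \frac{164833400}{3}$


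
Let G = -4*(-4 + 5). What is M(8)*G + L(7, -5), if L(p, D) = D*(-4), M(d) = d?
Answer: -12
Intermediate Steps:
L(p, D) = -4*D
G = -4 (G = -4*1 = -4)
M(8)*G + L(7, -5) = 8*(-4) - 4*(-5) = -32 + 20 = -12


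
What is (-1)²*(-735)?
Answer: -735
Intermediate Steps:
(-1)²*(-735) = 1*(-735) = -735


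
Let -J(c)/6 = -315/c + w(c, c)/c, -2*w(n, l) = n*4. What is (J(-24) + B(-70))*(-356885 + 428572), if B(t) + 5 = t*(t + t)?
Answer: 2789556231/4 ≈ 6.9739e+8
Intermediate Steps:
w(n, l) = -2*n (w(n, l) = -n*4/2 = -2*n)
B(t) = -5 + 2*t² (B(t) = -5 + t*(t + t) = -5 + t*(2*t) = -5 + 2*t²)
J(c) = 12 + 1890/c (J(c) = -6*(-315/c + (-2*c)/c) = -6*(-315/c - 2) = -6*(-2 - 315/c) = 12 + 1890/c)
(J(-24) + B(-70))*(-356885 + 428572) = ((12 + 1890/(-24)) + (-5 + 2*(-70)²))*(-356885 + 428572) = ((12 + 1890*(-1/24)) + (-5 + 2*4900))*71687 = ((12 - 315/4) + (-5 + 9800))*71687 = (-267/4 + 9795)*71687 = (38913/4)*71687 = 2789556231/4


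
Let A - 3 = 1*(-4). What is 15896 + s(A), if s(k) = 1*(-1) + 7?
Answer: 15902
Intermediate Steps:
A = -1 (A = 3 + 1*(-4) = 3 - 4 = -1)
s(k) = 6 (s(k) = -1 + 7 = 6)
15896 + s(A) = 15896 + 6 = 15902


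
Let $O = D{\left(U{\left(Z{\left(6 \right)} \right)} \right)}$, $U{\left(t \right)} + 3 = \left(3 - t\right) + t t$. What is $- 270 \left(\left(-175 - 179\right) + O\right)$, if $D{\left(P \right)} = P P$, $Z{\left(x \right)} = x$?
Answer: $-147420$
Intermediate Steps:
$U{\left(t \right)} = t^{2} - t$ ($U{\left(t \right)} = -3 - \left(-3 + t - t t\right) = -3 - \left(-3 + t - t^{2}\right) = -3 + \left(3 + t^{2} - t\right) = t^{2} - t$)
$D{\left(P \right)} = P^{2}$
$O = 900$ ($O = \left(6 \left(-1 + 6\right)\right)^{2} = \left(6 \cdot 5\right)^{2} = 30^{2} = 900$)
$- 270 \left(\left(-175 - 179\right) + O\right) = - 270 \left(\left(-175 - 179\right) + 900\right) = - 270 \left(-354 + 900\right) = \left(-270\right) 546 = -147420$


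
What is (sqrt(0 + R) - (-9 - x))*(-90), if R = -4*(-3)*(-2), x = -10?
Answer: 90 - 180*I*sqrt(6) ≈ 90.0 - 440.91*I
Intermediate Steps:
R = -24 (R = 12*(-2) = -24)
(sqrt(0 + R) - (-9 - x))*(-90) = (sqrt(0 - 24) - (-9 - 1*(-10)))*(-90) = (sqrt(-24) - (-9 + 10))*(-90) = (2*I*sqrt(6) - 1*1)*(-90) = (2*I*sqrt(6) - 1)*(-90) = (-1 + 2*I*sqrt(6))*(-90) = 90 - 180*I*sqrt(6)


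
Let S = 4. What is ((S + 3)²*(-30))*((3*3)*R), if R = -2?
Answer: 26460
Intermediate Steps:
((S + 3)²*(-30))*((3*3)*R) = ((4 + 3)²*(-30))*((3*3)*(-2)) = (7²*(-30))*(9*(-2)) = (49*(-30))*(-18) = -1470*(-18) = 26460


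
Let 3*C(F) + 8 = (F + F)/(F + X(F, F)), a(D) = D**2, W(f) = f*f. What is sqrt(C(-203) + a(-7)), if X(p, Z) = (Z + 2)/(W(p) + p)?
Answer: 3*sqrt(361878734871469)/8324419 ≈ 6.8557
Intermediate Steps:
W(f) = f**2
X(p, Z) = (2 + Z)/(p + p**2) (X(p, Z) = (Z + 2)/(p**2 + p) = (2 + Z)/(p + p**2))
C(F) = -8/3 + 2*F/(3*(F + (2 + F)/(F*(1 + F)))) (C(F) = -8/3 + ((F + F)/(F + (2 + F)/(F*(1 + F))))/3 = -8/3 + ((2*F)/(F + (2 + F)/(F*(1 + F))))/3 = -8/3 + (2*F/(F + (2 + F)/(F*(1 + F))))/3 = -8/3 + 2*F/(3*(F + (2 + F)/(F*(1 + F)))))
sqrt(C(-203) + a(-7)) = sqrt(-(16 + 8*(-203) + 6*(-203)**2*(1 - 203))/(6 + 3*(-203) + 3*(-203)**2*(1 - 203)) + (-7)**2) = sqrt(-(16 - 1624 + 6*41209*(-202))/(6 - 609 + 3*41209*(-202)) + 49) = sqrt(-(16 - 1624 - 49945308)/(6 - 609 - 24972654) + 49) = sqrt(-1*(-49946916)/(-24973257) + 49) = sqrt(-1*(-1/24973257)*(-49946916) + 49) = sqrt(-16648972/8324419 + 49) = sqrt(391247559/8324419) = 3*sqrt(361878734871469)/8324419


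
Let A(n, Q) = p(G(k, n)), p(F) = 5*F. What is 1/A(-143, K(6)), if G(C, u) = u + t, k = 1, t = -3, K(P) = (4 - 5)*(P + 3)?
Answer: -1/730 ≈ -0.0013699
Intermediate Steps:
K(P) = -3 - P (K(P) = -(3 + P) = -3 - P)
G(C, u) = -3 + u (G(C, u) = u - 3 = -3 + u)
A(n, Q) = -15 + 5*n (A(n, Q) = 5*(-3 + n) = -15 + 5*n)
1/A(-143, K(6)) = 1/(-15 + 5*(-143)) = 1/(-15 - 715) = 1/(-730) = -1/730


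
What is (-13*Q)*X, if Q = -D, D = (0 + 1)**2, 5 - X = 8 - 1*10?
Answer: 91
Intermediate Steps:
X = 7 (X = 5 - (8 - 1*10) = 5 - (8 - 10) = 5 - 1*(-2) = 5 + 2 = 7)
D = 1 (D = 1**2 = 1)
Q = -1 (Q = -1*1 = -1)
(-13*Q)*X = -13*(-1)*7 = 13*7 = 91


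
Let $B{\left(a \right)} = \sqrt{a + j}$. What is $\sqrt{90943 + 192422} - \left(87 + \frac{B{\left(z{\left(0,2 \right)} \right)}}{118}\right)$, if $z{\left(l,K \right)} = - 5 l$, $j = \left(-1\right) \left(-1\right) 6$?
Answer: $-87 + 3 \sqrt{31485} - \frac{\sqrt{6}}{118} \approx 445.3$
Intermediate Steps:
$j = 6$ ($j = 1 \cdot 6 = 6$)
$B{\left(a \right)} = \sqrt{6 + a}$ ($B{\left(a \right)} = \sqrt{a + 6} = \sqrt{6 + a}$)
$\sqrt{90943 + 192422} - \left(87 + \frac{B{\left(z{\left(0,2 \right)} \right)}}{118}\right) = \sqrt{90943 + 192422} - \left(87 + \frac{\sqrt{6 - 0}}{118}\right) = \sqrt{283365} - \left(87 + \frac{\sqrt{6 + 0}}{118}\right) = 3 \sqrt{31485} - \left(87 + \frac{\sqrt{6}}{118}\right) = -87 + 3 \sqrt{31485} - \frac{\sqrt{6}}{118}$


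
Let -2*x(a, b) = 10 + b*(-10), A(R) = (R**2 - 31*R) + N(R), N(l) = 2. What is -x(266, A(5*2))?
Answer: 1045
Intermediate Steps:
A(R) = 2 + R**2 - 31*R (A(R) = (R**2 - 31*R) + 2 = 2 + R**2 - 31*R)
x(a, b) = -5 + 5*b (x(a, b) = -(10 + b*(-10))/2 = -(10 - 10*b)/2 = -5 + 5*b)
-x(266, A(5*2)) = -(-5 + 5*(2 + (5*2)**2 - 155*2)) = -(-5 + 5*(2 + 10**2 - 31*10)) = -(-5 + 5*(2 + 100 - 310)) = -(-5 + 5*(-208)) = -(-5 - 1040) = -1*(-1045) = 1045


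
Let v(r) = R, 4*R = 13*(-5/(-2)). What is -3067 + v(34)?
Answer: -24471/8 ≈ -3058.9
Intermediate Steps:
R = 65/8 (R = (13*(-5/(-2)))/4 = (13*(-5*(-1/2)))/4 = (13*(5/2))/4 = (1/4)*(65/2) = 65/8 ≈ 8.1250)
v(r) = 65/8
-3067 + v(34) = -3067 + 65/8 = -24471/8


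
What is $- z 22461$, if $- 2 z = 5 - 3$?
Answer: $22461$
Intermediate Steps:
$z = -1$ ($z = - \frac{5 - 3}{2} = \left(- \frac{1}{2}\right) 2 = -1$)
$- z 22461 = - \left(-1\right) 22461 = \left(-1\right) \left(-22461\right) = 22461$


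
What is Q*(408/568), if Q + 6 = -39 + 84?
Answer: 1989/71 ≈ 28.014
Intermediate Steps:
Q = 39 (Q = -6 + (-39 + 84) = -6 + 45 = 39)
Q*(408/568) = 39*(408/568) = 39*(408*(1/568)) = 39*(51/71) = 1989/71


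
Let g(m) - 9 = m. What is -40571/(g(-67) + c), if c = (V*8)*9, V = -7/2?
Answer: 40571/310 ≈ 130.87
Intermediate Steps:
V = -7/2 (V = -7*1/2 = -7/2 ≈ -3.5000)
g(m) = 9 + m
c = -252 (c = -7/2*8*9 = -28*9 = -252)
-40571/(g(-67) + c) = -40571/((9 - 67) - 252) = -40571/(-58 - 252) = -40571/(-310) = -40571*(-1/310) = 40571/310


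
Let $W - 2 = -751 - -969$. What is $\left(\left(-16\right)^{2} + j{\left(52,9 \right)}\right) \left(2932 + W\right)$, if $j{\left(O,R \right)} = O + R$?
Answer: $999184$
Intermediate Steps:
$W = 220$ ($W = 2 - -218 = 2 + \left(-751 + 969\right) = 2 + 218 = 220$)
$\left(\left(-16\right)^{2} + j{\left(52,9 \right)}\right) \left(2932 + W\right) = \left(\left(-16\right)^{2} + \left(52 + 9\right)\right) \left(2932 + 220\right) = \left(256 + 61\right) 3152 = 317 \cdot 3152 = 999184$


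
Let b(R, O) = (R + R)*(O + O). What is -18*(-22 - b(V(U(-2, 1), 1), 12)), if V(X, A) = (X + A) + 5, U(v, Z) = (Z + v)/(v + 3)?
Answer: 4716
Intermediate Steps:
U(v, Z) = (Z + v)/(3 + v)
V(X, A) = 5 + A + X (V(X, A) = (A + X) + 5 = 5 + A + X)
b(R, O) = 4*O*R (b(R, O) = (2*R)*(2*O) = 4*O*R)
-18*(-22 - b(V(U(-2, 1), 1), 12)) = -18*(-22 - 4*12*(5 + 1 + (1 - 2)/(3 - 2))) = -18*(-22 - 4*12*(5 + 1 - 1/1)) = -18*(-22 - 4*12*(5 + 1 + 1*(-1))) = -18*(-22 - 4*12*(5 + 1 - 1)) = -18*(-22 - 4*12*5) = -18*(-22 - 1*240) = -18*(-22 - 240) = -18*(-262) = 4716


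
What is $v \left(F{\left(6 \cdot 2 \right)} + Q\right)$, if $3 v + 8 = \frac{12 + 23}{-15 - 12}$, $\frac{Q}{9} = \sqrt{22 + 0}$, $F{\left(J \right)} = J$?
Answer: $- \frac{1004}{27} - \frac{251 \sqrt{22}}{9} \approx -168.0$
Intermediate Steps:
$Q = 9 \sqrt{22}$ ($Q = 9 \sqrt{22 + 0} = 9 \sqrt{22} \approx 42.214$)
$v = - \frac{251}{81}$ ($v = - \frac{8}{3} + \frac{\left(12 + 23\right) \frac{1}{-15 - 12}}{3} = - \frac{8}{3} + \frac{35 \frac{1}{-27}}{3} = - \frac{8}{3} + \frac{35 \left(- \frac{1}{27}\right)}{3} = - \frac{8}{3} + \frac{1}{3} \left(- \frac{35}{27}\right) = - \frac{8}{3} - \frac{35}{81} = - \frac{251}{81} \approx -3.0988$)
$v \left(F{\left(6 \cdot 2 \right)} + Q\right) = - \frac{251 \left(6 \cdot 2 + 9 \sqrt{22}\right)}{81} = - \frac{251 \left(12 + 9 \sqrt{22}\right)}{81} = - \frac{1004}{27} - \frac{251 \sqrt{22}}{9}$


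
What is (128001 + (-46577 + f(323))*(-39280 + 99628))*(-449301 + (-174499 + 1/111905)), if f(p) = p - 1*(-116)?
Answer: 194355369097273588977/111905 ≈ 1.7368e+15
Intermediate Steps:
f(p) = 116 + p (f(p) = p + 116 = 116 + p)
(128001 + (-46577 + f(323))*(-39280 + 99628))*(-449301 + (-174499 + 1/111905)) = (128001 + (-46577 + (116 + 323))*(-39280 + 99628))*(-449301 + (-174499 + 1/111905)) = (128001 + (-46577 + 439)*60348)*(-449301 + (-174499 + 1/111905)) = (128001 - 46138*60348)*(-449301 - 19527310594/111905) = (128001 - 2784336024)*(-69806338999/111905) = -2784208023*(-69806338999/111905) = 194355369097273588977/111905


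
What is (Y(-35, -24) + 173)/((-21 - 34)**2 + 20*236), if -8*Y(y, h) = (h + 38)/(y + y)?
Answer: 6921/309800 ≈ 0.022340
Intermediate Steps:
Y(y, h) = -(38 + h)/(16*y) (Y(y, h) = -(h + 38)/(8*(y + y)) = -(38 + h)/(8*(2*y)) = -(38 + h)*1/(2*y)/8 = -(38 + h)/(16*y))
(Y(-35, -24) + 173)/((-21 - 34)**2 + 20*236) = ((1/16)*(-38 - 1*(-24))/(-35) + 173)/((-21 - 34)**2 + 20*236) = ((1/16)*(-1/35)*(-38 + 24) + 173)/((-55)**2 + 4720) = ((1/16)*(-1/35)*(-14) + 173)/(3025 + 4720) = (1/40 + 173)/7745 = (6921/40)*(1/7745) = 6921/309800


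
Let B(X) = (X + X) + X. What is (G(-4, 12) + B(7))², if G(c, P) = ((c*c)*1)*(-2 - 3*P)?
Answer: 344569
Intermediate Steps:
B(X) = 3*X (B(X) = 2*X + X = 3*X)
G(c, P) = c²*(-2 - 3*P) (G(c, P) = (c²*1)*(-2 - 3*P) = c²*(-2 - 3*P))
(G(-4, 12) + B(7))² = ((-4)²*(-2 - 3*12) + 3*7)² = (16*(-2 - 36) + 21)² = (16*(-38) + 21)² = (-608 + 21)² = (-587)² = 344569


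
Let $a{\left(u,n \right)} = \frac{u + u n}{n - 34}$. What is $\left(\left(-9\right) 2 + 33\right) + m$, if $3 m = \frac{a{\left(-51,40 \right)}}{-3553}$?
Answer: $\frac{18851}{1254} \approx 15.033$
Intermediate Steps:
$a{\left(u,n \right)} = \frac{u + n u}{-34 + n}$
$m = \frac{41}{1254}$ ($m = \frac{- \frac{51 \left(1 + 40\right)}{-34 + 40} \frac{1}{-3553}}{3} = \frac{\left(-51\right) \frac{1}{6} \cdot 41 \left(- \frac{1}{3553}\right)}{3} = \frac{\left(- \frac{697}{2}\right) \left(- \frac{1}{3553}\right)}{3} = \frac{1}{3} \cdot \frac{41}{418} = \frac{41}{1254} \approx 0.032695$)
$\left(\left(-9\right) 2 + 33\right) + m = \left(\left(-9\right) 2 + 33\right) + \frac{41}{1254} = \left(-18 + 33\right) + \frac{41}{1254} = 15 + \frac{41}{1254} = \frac{18851}{1254}$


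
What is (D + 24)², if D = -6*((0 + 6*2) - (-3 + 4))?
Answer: 1764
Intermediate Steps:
D = -66 (D = -6*((0 + 12) - 1*1) = -6*(12 - 1) = -6*11 = -66)
(D + 24)² = (-66 + 24)² = (-42)² = 1764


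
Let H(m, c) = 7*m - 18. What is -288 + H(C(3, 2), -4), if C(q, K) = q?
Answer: -285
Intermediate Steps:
H(m, c) = -18 + 7*m
-288 + H(C(3, 2), -4) = -288 + (-18 + 7*3) = -288 + (-18 + 21) = -288 + 3 = -285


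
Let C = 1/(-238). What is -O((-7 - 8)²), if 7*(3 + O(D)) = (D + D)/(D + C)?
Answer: 145347/53549 ≈ 2.7143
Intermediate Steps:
C = -1/238 ≈ -0.0042017
O(D) = -3 + 2*D/(7*(-1/238 + D)) (O(D) = -3 + ((D + D)/(D - 1/238))/7 = -3 + ((2*D)/(-1/238 + D))/7 = -3 + (2*D/(-1/238 + D))/7 = -3 + 2*D/(7*(-1/238 + D)))
-O((-7 - 8)²) = -(3 - 646*(-7 - 8)²)/(-1 + 238*(-7 - 8)²) = -(3 - 646*(-15)²)/(-1 + 238*(-15)²) = -(3 - 646*225)/(-1 + 238*225) = -(3 - 145350)/(-1 + 53550) = -(-145347)/53549 = -1*(-145347/53549) = 145347/53549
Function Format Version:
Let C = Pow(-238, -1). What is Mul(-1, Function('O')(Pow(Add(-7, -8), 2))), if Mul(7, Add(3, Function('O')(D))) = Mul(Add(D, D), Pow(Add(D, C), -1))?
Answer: Rational(145347, 53549) ≈ 2.7143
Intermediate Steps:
C = Rational(-1, 238) ≈ -0.0042017
Function('O')(D) = Add(-3, Mul(Rational(2, 7), D, Pow(Add(Rational(-1, 238), D), -1))) (Function('O')(D) = Add(-3, Mul(Rational(1, 7), Mul(Add(D, D), Pow(Add(D, Rational(-1, 238)), -1)))) = Add(-3, Mul(Rational(1, 7), Mul(Mul(2, D), Pow(Add(Rational(-1, 238), D), -1)))) = Add(-3, Mul(Rational(1, 7), Mul(2, D, Pow(Add(Rational(-1, 238), D), -1)))) = Add(-3, Mul(Rational(2, 7), D, Pow(Add(Rational(-1, 238), D), -1))))
Mul(-1, Function('O')(Pow(Add(-7, -8), 2))) = Mul(-1, Mul(Pow(Add(-1, Mul(238, Pow(Add(-7, -8), 2))), -1), Add(3, Mul(-646, Pow(Add(-7, -8), 2))))) = Mul(-1, Mul(Pow(Add(-1, Mul(238, Pow(-15, 2))), -1), Add(3, Mul(-646, Pow(-15, 2))))) = Mul(-1, Mul(Pow(Add(-1, Mul(238, 225)), -1), Add(3, Mul(-646, 225)))) = Mul(-1, Mul(Pow(Add(-1, 53550), -1), Add(3, -145350))) = Mul(-1, Mul(Pow(53549, -1), -145347)) = Mul(-1, Mul(Rational(1, 53549), -145347)) = Mul(-1, Rational(-145347, 53549)) = Rational(145347, 53549)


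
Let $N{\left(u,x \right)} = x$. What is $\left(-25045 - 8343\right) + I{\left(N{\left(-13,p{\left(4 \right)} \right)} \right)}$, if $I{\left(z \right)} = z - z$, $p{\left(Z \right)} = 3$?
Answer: $-33388$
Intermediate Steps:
$I{\left(z \right)} = 0$
$\left(-25045 - 8343\right) + I{\left(N{\left(-13,p{\left(4 \right)} \right)} \right)} = \left(-25045 - 8343\right) + 0 = -33388 + 0 = -33388$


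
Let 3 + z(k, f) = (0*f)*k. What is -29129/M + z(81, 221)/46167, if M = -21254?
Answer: 448244927/327077806 ≈ 1.3705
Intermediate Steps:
z(k, f) = -3 (z(k, f) = -3 + (0*f)*k = -3 + 0*k = -3 + 0 = -3)
-29129/M + z(81, 221)/46167 = -29129/(-21254) - 3/46167 = -29129*(-1/21254) - 3*1/46167 = 29129/21254 - 1/15389 = 448244927/327077806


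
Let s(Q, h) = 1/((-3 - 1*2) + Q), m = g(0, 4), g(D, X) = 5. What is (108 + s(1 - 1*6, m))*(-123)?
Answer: -132717/10 ≈ -13272.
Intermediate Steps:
m = 5
s(Q, h) = 1/(-5 + Q) (s(Q, h) = 1/((-3 - 2) + Q) = 1/(-5 + Q))
(108 + s(1 - 1*6, m))*(-123) = (108 + 1/(-5 + (1 - 1*6)))*(-123) = (108 + 1/(-5 + (1 - 6)))*(-123) = (108 + 1/(-5 - 5))*(-123) = (108 + 1/(-10))*(-123) = (108 - ⅒)*(-123) = (1079/10)*(-123) = -132717/10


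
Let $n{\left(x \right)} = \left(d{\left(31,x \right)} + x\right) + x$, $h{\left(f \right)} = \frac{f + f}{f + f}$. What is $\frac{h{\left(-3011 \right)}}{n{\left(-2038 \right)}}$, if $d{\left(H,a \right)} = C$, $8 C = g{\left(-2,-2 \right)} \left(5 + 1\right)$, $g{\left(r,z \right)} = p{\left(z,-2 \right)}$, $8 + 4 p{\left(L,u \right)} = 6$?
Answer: $- \frac{8}{32611} \approx -0.00024532$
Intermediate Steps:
$p{\left(L,u \right)} = - \frac{1}{2}$ ($p{\left(L,u \right)} = -2 + \frac{1}{4} \cdot 6 = -2 + \frac{3}{2} = - \frac{1}{2}$)
$g{\left(r,z \right)} = - \frac{1}{2}$
$C = - \frac{3}{8}$ ($C = \frac{\left(- \frac{1}{2}\right) \left(5 + 1\right)}{8} = \frac{\left(- \frac{1}{2}\right) 6}{8} = \frac{1}{8} \left(-3\right) = - \frac{3}{8} \approx -0.375$)
$d{\left(H,a \right)} = - \frac{3}{8}$
$h{\left(f \right)} = 1$ ($h{\left(f \right)} = \frac{2 f}{2 f} = 2 f \frac{1}{2 f} = 1$)
$n{\left(x \right)} = - \frac{3}{8} + 2 x$ ($n{\left(x \right)} = \left(- \frac{3}{8} + x\right) + x = - \frac{3}{8} + 2 x$)
$\frac{h{\left(-3011 \right)}}{n{\left(-2038 \right)}} = 1 \frac{1}{- \frac{3}{8} + 2 \left(-2038\right)} = 1 \frac{1}{- \frac{3}{8} - 4076} = 1 \frac{1}{- \frac{32611}{8}} = 1 \left(- \frac{8}{32611}\right) = - \frac{8}{32611}$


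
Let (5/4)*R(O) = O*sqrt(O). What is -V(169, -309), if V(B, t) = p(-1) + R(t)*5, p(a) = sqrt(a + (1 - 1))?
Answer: I*(-1 + 1236*sqrt(309)) ≈ 21726.0*I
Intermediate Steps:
R(O) = 4*O**(3/2)/5 (R(O) = 4*(O*sqrt(O))/5 = 4*O**(3/2)/5)
p(a) = sqrt(a) (p(a) = sqrt(a + 0) = sqrt(a))
V(B, t) = I + 4*t**(3/2) (V(B, t) = sqrt(-1) + (4*t**(3/2)/5)*5 = I + 4*t**(3/2))
-V(169, -309) = -(I + 4*(-309)**(3/2)) = -(I + 4*(-309*I*sqrt(309))) = -(I - 1236*I*sqrt(309)) = -I + 1236*I*sqrt(309)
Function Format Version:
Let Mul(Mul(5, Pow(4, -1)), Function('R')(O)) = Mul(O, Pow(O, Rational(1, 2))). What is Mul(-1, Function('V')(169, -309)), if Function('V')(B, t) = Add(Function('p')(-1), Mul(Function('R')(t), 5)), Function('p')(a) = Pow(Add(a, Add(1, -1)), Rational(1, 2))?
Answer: Mul(I, Add(-1, Mul(1236, Pow(309, Rational(1, 2))))) ≈ Mul(21726., I)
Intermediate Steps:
Function('R')(O) = Mul(Rational(4, 5), Pow(O, Rational(3, 2))) (Function('R')(O) = Mul(Rational(4, 5), Mul(O, Pow(O, Rational(1, 2)))) = Mul(Rational(4, 5), Pow(O, Rational(3, 2))))
Function('p')(a) = Pow(a, Rational(1, 2)) (Function('p')(a) = Pow(Add(a, 0), Rational(1, 2)) = Pow(a, Rational(1, 2)))
Function('V')(B, t) = Add(I, Mul(4, Pow(t, Rational(3, 2)))) (Function('V')(B, t) = Add(Pow(-1, Rational(1, 2)), Mul(Mul(Rational(4, 5), Pow(t, Rational(3, 2))), 5)) = Add(I, Mul(4, Pow(t, Rational(3, 2)))))
Mul(-1, Function('V')(169, -309)) = Mul(-1, Add(I, Mul(4, Pow(-309, Rational(3, 2))))) = Mul(-1, Add(I, Mul(4, Mul(-309, I, Pow(309, Rational(1, 2)))))) = Mul(-1, Add(I, Mul(-1236, I, Pow(309, Rational(1, 2))))) = Add(Mul(-1, I), Mul(1236, I, Pow(309, Rational(1, 2))))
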